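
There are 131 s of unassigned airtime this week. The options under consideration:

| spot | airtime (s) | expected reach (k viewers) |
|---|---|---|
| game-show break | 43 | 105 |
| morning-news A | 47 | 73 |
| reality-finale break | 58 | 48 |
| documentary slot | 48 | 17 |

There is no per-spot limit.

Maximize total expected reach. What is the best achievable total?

315

Taking 3×game-show break: 129 s used, 315 in expected reach.
Nothing else within 131 s beats 315.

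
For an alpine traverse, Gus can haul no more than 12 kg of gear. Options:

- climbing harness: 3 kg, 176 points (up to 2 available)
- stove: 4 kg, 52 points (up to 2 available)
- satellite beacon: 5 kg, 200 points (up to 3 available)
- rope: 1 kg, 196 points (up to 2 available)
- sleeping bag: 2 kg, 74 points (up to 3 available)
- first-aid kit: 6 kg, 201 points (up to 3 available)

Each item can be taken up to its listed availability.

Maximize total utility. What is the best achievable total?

Ranking by ratio (utility/kg): rope 196.00, climbing harness 58.67, satellite beacon 40.00, sleeping bag 37.00.
Best packing: 2×climbing harness + 2×rope + 2×sleeping bag — 12 kg, 892 total.
Nothing else within 12 kg beats 892.

892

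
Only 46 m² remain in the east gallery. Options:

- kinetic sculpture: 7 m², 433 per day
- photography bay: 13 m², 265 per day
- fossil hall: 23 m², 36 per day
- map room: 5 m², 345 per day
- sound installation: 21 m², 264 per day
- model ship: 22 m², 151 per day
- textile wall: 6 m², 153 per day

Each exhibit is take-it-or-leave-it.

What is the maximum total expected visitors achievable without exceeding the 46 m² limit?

A density-first pass picks kinetic sculpture + photography bay + map room + textile wall — 1196 at 31 m².
Dropping textile wall frees 6 m²; slotting in sound installation (21 m²) lifts the total to 1307 at 46 m².
An exhaustive check of the 128 subsets confirms 1307.

1307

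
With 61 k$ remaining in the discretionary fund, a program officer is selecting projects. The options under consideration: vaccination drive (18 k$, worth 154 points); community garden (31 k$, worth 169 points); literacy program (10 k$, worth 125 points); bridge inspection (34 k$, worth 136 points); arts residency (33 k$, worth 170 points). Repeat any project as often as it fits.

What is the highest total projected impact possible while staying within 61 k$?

Density check — literacy program 12.50, vaccination drive 8.56, community garden 5.45, arts residency 5.15 are the best per k$.
6×literacy program uses 60 of the 61 k$ and totals 750.
That's the maximum — no swap from here does better than 750.

750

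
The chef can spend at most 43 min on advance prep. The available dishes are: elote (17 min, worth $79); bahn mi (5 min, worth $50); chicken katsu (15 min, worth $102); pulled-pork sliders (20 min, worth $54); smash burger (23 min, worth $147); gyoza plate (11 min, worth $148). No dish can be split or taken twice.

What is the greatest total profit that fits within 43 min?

345

Greedy by ratio would take bahn mi + chicken katsu + gyoza plate: 31 min used, total 300.
Replace chicken katsu with smash burger: the trade gains 45 net, giving 345 at 39 min.
That's the maximum — no swap from here does better than 345.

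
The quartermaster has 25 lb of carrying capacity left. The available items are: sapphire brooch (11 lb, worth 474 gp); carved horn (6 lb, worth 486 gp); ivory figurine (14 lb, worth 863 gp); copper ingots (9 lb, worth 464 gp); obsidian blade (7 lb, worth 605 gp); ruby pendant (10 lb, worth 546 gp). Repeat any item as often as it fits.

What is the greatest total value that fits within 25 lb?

2063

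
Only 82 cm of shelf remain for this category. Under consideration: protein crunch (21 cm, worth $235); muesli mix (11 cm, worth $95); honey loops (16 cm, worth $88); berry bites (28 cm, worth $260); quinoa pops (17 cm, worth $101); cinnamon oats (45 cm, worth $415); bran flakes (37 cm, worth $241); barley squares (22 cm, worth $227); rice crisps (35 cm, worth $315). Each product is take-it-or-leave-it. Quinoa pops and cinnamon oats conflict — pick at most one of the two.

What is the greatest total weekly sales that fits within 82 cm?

817

The ratio ordering already packs tightly: protein crunch + muesli mix + berry bites + barley squares, 82 cm, 817.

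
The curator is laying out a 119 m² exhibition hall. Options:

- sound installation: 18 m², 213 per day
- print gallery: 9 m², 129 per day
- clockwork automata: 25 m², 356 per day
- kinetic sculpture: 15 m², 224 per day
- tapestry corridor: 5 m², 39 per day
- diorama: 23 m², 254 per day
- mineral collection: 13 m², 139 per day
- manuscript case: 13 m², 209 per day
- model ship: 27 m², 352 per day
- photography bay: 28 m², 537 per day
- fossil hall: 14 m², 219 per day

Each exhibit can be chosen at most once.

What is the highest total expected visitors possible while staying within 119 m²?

Ranking by ratio (expected visitors/m²): photography bay 19.18, manuscript case 16.08, fossil hall 15.64, kinetic sculpture 14.93.
Greedy by ratio would take print gallery + clockwork automata + kinetic sculpture + mineral collection + manuscript case + photography bay + fossil hall: 117 m² used, total 1813.
The 26 m² tied up in mineral collection and manuscript case is better spent on model ship — total rises to 1817 (118 m²).

1817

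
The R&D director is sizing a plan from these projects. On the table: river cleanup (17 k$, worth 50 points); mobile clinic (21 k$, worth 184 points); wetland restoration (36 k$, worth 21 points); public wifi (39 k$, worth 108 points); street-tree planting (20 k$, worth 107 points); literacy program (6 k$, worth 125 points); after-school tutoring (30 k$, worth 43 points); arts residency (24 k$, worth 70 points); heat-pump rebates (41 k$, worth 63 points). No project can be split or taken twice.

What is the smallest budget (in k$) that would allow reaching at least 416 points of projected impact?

Need the lightest bundle worth ≥ 416.
Taking mobile clinic + street-tree planting + literacy program gives 416 (≥ 416) for 47 k$.
Any bundle with less than 47 k$ falls short of 416.

47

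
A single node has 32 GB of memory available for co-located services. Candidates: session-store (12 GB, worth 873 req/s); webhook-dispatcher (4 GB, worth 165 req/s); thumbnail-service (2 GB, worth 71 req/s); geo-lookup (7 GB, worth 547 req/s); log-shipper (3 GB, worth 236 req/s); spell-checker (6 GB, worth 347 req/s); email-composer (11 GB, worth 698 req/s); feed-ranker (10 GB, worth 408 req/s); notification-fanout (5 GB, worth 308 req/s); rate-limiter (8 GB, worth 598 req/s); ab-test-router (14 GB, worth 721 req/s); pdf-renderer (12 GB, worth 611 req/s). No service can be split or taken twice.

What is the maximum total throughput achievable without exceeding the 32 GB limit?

2326

A density-first pass picks session-store + thumbnail-service + geo-lookup + log-shipper + rate-limiter — 2325 at 32 GB.
Dropping thumbnail-service and log-shipper frees 5 GB; slotting in notification-fanout (5 GB) lifts the total to 2326 at 32 GB.
Next best is session-store + thumbnail-service + geo-lookup + log-shipper + rate-limiter at 2325 (32 GB) — short by 1.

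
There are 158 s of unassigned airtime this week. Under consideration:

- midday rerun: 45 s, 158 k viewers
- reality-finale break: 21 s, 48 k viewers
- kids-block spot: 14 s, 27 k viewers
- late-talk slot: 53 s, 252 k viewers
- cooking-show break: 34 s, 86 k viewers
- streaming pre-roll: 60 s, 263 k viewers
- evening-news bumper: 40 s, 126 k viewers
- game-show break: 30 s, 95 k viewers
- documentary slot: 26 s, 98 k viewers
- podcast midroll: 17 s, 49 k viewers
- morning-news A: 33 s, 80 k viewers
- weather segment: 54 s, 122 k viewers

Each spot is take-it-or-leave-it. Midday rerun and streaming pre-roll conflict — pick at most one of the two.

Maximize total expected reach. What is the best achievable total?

662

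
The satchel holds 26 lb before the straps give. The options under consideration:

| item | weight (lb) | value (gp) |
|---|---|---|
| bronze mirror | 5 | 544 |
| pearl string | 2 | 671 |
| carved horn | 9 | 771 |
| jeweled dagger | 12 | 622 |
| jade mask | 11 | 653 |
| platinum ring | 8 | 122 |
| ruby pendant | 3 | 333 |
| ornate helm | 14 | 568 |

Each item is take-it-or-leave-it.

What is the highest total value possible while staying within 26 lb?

Ranking by ratio (value/lb): pearl string 335.50, ruby pendant 111.00, bronze mirror 108.80, carved horn 85.67.
A density-first pass picks bronze mirror + pearl string + carved horn + ruby pendant — 2319 at 19 lb.
The 5 lb tied up in bronze mirror is better spent on jade mask — total rises to 2428 (25 lb).
Next best is pearl string + carved horn + jeweled dagger + ruby pendant at 2397 (26 lb) — short by 31.

2428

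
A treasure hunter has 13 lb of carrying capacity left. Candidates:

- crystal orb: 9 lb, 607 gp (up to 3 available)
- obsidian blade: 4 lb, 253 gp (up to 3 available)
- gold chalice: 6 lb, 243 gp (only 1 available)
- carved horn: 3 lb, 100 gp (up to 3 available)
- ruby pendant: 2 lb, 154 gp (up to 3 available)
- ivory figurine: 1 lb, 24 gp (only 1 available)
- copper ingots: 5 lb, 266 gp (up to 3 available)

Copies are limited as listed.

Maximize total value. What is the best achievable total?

A density-first pass picks obsidian blade + carved horn + 3×ruby pendant — 815 at 13 lb.
Replace obsidian blade and carved horn and ruby pendant with crystal orb: the trade gains 100 net, giving 915 at 13 lb.
No other feasible combination exceeds 915.

915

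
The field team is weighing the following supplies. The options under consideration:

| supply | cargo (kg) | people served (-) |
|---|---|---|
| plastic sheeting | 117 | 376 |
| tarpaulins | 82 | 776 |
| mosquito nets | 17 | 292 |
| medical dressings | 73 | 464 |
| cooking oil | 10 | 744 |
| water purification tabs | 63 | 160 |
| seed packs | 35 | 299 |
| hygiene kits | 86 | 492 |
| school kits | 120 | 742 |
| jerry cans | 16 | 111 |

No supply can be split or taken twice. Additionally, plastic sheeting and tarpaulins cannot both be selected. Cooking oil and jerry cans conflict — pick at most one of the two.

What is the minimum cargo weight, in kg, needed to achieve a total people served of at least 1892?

Look for the lowest-cargo combination reaching 1892.
tarpaulins + mosquito nets + cooking oil + seed packs reaches 2111 using 144 kg.
Below 144 kg the best achievable stays under 1892.

144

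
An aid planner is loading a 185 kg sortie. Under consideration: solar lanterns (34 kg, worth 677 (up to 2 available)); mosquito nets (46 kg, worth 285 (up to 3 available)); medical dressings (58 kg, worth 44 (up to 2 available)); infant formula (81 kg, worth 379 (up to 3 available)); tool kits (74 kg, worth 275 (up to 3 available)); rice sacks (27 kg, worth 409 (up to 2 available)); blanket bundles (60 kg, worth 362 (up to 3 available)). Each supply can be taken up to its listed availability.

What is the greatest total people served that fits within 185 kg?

2534

Density check — solar lanterns 19.91, rice sacks 15.15, mosquito nets 6.20 are the best per kg.
Greedy by ratio would take 2×solar lanterns + mosquito nets + 2×rice sacks: 168 kg used, total 2457.
Replace mosquito nets with blanket bundles: the trade gains 77 net, giving 2534 at 182 kg.
The spare 3 kg is too small for any remaining supply, and no exchange beats 2534.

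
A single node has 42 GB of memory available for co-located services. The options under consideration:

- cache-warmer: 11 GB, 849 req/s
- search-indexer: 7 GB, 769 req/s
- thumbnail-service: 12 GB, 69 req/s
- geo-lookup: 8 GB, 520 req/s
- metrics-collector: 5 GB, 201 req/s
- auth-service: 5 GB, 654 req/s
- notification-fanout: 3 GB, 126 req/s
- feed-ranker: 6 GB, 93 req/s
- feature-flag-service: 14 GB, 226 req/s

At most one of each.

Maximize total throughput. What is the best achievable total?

3119

The ratio ordering already packs tightly: cache-warmer + search-indexer + geo-lookup + metrics-collector + auth-service + notification-fanout, 39 GB, 3119.
Runner-up cache-warmer + search-indexer + geo-lookup + metrics-collector + auth-service + feed-ranker tops out at 3086.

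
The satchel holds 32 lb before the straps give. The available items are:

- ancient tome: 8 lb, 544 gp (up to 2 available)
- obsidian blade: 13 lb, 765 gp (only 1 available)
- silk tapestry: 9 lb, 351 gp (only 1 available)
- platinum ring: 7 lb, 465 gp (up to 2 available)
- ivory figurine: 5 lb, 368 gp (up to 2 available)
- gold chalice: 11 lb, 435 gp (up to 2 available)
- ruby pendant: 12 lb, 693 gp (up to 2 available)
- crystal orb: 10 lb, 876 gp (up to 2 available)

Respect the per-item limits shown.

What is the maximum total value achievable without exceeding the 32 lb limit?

Taking the top-ratio items first gives 2×ivory figurine + 2×crystal orb for 2488 (30 lb).
Dropping ivory figurine frees 5 lb; slotting in platinum ring (7 lb) lifts the total to 2585 at 32 lb.

2585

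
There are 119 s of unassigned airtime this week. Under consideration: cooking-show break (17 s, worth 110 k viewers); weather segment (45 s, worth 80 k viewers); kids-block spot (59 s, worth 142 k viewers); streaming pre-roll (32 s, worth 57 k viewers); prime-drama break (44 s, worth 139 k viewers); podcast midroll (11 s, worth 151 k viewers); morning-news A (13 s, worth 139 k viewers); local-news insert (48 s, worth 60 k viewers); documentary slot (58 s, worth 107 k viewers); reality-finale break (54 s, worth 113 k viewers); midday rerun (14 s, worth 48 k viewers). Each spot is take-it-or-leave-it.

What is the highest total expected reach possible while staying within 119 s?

596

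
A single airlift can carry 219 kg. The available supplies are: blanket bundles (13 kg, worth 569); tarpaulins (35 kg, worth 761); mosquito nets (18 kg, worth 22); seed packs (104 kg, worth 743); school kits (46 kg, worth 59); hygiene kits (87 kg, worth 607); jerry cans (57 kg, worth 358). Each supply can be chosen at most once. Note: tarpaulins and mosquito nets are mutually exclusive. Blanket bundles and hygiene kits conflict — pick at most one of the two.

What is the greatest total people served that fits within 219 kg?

2431

Taking blanket bundles + tarpaulins + seed packs + jerry cans: 209 kg used, 2431 in people served.
An exhaustive check of the 128 subsets confirms 2431.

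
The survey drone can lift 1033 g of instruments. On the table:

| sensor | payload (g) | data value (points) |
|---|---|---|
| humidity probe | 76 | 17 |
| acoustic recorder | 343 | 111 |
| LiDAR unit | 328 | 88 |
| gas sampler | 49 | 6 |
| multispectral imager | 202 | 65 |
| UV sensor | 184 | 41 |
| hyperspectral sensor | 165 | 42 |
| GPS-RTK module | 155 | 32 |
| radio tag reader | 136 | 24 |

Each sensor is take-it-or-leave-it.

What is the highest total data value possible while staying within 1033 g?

A density-first pass picks humidity probe + acoustic recorder + LiDAR unit + gas sampler + multispectral imager — 287 at 998 g.
Replace humidity probe and gas sampler with GPS-RTK module: the trade gains 9 net, giving 296 at 1028 g.
The spare 5 g is too small for any remaining sensor, and no exchange beats 296.

296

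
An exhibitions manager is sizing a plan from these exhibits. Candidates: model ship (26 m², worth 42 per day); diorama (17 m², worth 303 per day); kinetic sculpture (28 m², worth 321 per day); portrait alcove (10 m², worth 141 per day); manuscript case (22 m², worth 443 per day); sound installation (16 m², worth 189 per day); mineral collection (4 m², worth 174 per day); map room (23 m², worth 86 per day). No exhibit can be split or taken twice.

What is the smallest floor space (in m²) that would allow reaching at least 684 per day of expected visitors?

36

Need the lightest bundle worth ≥ 684.
portrait alcove + manuscript case + mineral collection reaches 758 using 36 m².
Any bundle with less than 36 m² falls short of 684.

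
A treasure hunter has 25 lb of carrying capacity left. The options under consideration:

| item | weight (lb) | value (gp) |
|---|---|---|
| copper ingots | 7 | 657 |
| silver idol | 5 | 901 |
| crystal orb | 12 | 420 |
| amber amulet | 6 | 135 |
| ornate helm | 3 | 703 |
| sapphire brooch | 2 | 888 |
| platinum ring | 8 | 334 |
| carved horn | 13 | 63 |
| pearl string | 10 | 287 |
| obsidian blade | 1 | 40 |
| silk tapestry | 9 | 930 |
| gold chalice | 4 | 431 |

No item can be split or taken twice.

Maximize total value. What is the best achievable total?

3893

Density check — sapphire brooch 444.00, ornate helm 234.33, silver idol 180.20, gold chalice 107.75 are the best per lb.
Best packing: silver idol + ornate helm + sapphire brooch + obsidian blade + silk tapestry + gold chalice — 24 lb, 3893 total.
The closest alternative, silver idol + ornate helm + sapphire brooch + silk tapestry + gold chalice, reaches only 3853.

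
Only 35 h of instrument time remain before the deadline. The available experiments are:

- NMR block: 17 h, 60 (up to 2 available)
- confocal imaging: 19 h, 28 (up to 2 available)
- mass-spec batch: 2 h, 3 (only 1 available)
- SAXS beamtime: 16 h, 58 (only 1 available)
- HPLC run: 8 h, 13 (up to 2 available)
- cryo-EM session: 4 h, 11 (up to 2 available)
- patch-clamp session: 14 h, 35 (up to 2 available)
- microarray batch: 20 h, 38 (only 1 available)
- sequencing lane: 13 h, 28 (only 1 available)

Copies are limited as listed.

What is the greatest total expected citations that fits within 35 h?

121

Ranking by ratio (expected citations/h): SAXS beamtime 3.62, NMR block 3.53, cryo-EM session 2.75.
Taking NMR block + mass-spec batch + SAXS beamtime: 35 h used, 121 in expected citations.
Nothing else within 35 h beats 121.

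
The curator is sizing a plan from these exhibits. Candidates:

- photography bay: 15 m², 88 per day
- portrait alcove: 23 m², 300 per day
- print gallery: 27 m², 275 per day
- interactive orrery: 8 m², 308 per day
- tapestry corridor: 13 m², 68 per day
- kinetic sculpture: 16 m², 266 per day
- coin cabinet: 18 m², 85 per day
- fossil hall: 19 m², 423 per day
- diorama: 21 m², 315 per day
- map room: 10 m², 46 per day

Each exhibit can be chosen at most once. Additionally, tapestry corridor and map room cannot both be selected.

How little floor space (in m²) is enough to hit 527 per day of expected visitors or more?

24

Minimise m² subject to total expected visitors ≥ 527.
interactive orrery + kinetic sculpture: 574 expected visitors at 24 m².
Any bundle with less than 24 m² falls short of 527.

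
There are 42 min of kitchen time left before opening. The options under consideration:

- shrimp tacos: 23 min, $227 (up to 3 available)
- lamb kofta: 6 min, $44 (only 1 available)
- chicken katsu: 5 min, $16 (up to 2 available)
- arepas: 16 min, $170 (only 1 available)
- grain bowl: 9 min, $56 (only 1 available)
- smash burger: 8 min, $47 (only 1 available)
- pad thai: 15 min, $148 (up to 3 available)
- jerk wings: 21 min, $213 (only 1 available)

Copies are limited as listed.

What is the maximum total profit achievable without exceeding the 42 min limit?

405

A density-first pass picks chicken katsu + arepas + jerk wings — 399 at 42 min.
The 21 min tied up in chicken katsu and arepas is better spent on lamb kofta + pad thai — total rises to 405 (42 min).
Every other selection either busts 42 min or exceeds an availability limit or fails to beat 405.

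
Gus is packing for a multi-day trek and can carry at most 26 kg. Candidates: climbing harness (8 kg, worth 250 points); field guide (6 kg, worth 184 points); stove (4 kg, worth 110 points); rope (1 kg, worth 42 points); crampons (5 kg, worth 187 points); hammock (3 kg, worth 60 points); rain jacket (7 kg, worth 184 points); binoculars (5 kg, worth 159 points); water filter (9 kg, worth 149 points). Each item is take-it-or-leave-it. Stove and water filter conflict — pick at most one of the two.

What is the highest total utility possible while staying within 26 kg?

822

The ratio ordering already packs tightly: climbing harness + field guide + rope + crampons + binoculars, 25 kg, 822.
Nothing else feasible within 26 kg beats 822.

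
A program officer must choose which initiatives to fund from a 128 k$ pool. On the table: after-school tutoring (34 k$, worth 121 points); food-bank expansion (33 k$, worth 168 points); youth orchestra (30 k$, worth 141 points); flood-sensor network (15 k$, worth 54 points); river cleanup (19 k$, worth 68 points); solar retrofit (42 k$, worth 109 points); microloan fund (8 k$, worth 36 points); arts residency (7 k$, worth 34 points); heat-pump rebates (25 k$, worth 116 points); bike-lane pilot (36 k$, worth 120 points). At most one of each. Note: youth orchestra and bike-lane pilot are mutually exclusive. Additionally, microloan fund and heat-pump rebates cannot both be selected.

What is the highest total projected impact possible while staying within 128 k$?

554

After-school tutoring + food-bank expansion + youth orchestra + flood-sensor network + microloan fund + arts residency uses 127 of the 128 k$ and totals 554.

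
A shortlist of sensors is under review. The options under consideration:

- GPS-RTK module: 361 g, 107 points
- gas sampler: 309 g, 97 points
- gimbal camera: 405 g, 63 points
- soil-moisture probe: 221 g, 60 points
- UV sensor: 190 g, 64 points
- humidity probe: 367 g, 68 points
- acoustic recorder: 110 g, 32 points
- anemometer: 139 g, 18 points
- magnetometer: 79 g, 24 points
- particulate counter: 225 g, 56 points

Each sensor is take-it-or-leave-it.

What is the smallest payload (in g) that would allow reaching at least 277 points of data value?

Minimise g subject to total data value ≥ 277.
gas sampler + soil-moisture probe + UV sensor + acoustic recorder + magnetometer reaches 277 using 909 g.
No combination under 909 g hits 277.

909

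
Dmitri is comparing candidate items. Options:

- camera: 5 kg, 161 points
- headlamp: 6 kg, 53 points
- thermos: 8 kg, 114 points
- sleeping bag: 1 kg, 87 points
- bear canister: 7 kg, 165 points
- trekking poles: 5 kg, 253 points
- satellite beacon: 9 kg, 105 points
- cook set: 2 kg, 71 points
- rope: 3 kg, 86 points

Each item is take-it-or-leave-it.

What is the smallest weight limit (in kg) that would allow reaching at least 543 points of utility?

Look for the lowest-weight combination reaching 543.
camera + sleeping bag + trekking poles + cook set: 572 utility at 13 kg.
Below 13 kg the best achievable stays under 543.

13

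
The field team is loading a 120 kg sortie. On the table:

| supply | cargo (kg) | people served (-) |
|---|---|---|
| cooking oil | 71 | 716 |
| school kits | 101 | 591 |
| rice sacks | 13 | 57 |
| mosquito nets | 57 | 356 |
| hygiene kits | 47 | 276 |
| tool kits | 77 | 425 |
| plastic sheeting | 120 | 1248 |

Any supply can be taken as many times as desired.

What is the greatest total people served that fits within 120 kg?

Taking plastic sheeting: 120 kg used, 1248 in people served.
No other feasible combination exceeds 1248.

1248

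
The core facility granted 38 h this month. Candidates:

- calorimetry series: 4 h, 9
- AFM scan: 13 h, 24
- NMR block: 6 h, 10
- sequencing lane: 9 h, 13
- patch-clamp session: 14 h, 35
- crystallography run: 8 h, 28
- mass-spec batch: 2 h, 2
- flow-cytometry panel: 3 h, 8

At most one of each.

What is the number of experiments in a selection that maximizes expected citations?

4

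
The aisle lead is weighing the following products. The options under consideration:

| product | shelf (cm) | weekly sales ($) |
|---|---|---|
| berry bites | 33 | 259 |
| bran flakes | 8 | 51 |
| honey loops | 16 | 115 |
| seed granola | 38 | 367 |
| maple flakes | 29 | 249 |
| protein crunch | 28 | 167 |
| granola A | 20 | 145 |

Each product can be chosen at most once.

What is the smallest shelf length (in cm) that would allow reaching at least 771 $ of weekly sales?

91

Look for the lowest-shelf combination reaching 771.
Taking bran flakes + honey loops + seed granola + maple flakes gives 782 (≥ 771) for 91 cm.
Below 91 cm the best achievable stays under 771.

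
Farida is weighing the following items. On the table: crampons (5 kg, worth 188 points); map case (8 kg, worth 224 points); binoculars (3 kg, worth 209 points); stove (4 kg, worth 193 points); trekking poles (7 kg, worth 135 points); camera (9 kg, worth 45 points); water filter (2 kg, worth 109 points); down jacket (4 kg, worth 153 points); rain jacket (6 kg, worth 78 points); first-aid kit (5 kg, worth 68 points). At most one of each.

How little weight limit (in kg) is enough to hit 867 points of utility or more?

21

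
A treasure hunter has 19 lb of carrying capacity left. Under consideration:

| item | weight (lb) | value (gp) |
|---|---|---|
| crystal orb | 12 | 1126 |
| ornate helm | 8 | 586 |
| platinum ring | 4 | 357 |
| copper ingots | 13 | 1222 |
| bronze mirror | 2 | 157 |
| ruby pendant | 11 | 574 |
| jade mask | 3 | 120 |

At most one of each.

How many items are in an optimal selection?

3

The maximum value within 19 lb is 1736.
platinum ring + copper ingots + bronze mirror hits 1736 at 19 lb.
Any selection reaching 1736 contains exactly 3 items.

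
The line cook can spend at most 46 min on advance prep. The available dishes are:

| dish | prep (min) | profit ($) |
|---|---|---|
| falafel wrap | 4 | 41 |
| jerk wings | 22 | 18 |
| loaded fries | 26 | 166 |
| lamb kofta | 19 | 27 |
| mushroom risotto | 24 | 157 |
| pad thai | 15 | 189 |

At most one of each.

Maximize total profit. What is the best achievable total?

396

Ranking by ratio (profit/min): pad thai 12.60, falafel wrap 10.25, mushroom risotto 6.54.
Filling by ratio: falafel wrap + mushroom risotto + pad thai for 387, with 3 min left unused.
Dropping mushroom risotto frees 24 min; slotting in loaded fries (26 min) lifts the total to 396 at 45 min.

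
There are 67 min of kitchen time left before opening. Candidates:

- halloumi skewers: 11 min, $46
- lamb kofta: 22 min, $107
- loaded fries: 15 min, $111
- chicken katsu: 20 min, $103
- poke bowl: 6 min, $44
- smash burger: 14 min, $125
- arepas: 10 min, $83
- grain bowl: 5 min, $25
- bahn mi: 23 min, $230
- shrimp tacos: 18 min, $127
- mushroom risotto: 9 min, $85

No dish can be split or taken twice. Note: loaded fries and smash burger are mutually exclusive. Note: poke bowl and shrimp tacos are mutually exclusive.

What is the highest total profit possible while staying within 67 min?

Density check — bahn mi 10.00, mushroom risotto 9.44, smash burger 8.93, arepas 8.30 are the best per min.
The ratio ordering already packs tightly: poke bowl + smash burger + arepas + grain bowl + bahn mi + mushroom risotto, 67 min, 592.
Every other selection either busts 67 min or breaks a pairing rule or fails to beat 592.

592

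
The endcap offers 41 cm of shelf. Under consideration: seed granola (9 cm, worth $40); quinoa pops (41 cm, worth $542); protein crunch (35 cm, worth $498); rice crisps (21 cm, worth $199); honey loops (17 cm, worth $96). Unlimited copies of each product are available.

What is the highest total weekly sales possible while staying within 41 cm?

By weekly sales per cm: protein crunch 14.23, quinoa pops 13.22, rice crisps 9.48, honey loops 5.65 lead.
Filling by ratio: protein crunch for 498, with 6 cm left unused.
The 35 cm tied up in protein crunch is better spent on quinoa pops — total rises to 542 (41 cm).
Nothing else within 41 cm beats 542.

542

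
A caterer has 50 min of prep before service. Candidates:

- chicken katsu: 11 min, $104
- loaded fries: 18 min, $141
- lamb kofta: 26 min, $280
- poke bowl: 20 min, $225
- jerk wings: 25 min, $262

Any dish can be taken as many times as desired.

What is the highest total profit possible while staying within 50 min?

524

Filling by ratio: 2×poke bowl for 450, with 10 min left unused.
Dropping 2×poke bowl frees 40 min; slotting in 2×jerk wings (50 min) lifts the total to 524 at 50 min.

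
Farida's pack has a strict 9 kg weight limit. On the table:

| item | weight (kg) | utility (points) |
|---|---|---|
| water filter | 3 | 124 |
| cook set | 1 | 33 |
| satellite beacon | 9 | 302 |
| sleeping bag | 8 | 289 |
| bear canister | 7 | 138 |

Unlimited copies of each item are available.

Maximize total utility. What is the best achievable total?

372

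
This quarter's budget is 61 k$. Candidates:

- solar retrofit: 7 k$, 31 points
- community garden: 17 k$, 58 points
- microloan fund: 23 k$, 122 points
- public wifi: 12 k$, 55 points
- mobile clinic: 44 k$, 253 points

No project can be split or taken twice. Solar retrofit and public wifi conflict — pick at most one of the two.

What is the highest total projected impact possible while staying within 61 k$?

By projected impact per k$: mobile clinic 5.75, microloan fund 5.30, public wifi 4.58 lead.
Greedy by ratio would take public wifi + mobile clinic: 56 k$ used, total 308.
Replace public wifi with community garden: the trade gains 3 net, giving 311 at 61 k$.
No other feasible combination exceeds 311.

311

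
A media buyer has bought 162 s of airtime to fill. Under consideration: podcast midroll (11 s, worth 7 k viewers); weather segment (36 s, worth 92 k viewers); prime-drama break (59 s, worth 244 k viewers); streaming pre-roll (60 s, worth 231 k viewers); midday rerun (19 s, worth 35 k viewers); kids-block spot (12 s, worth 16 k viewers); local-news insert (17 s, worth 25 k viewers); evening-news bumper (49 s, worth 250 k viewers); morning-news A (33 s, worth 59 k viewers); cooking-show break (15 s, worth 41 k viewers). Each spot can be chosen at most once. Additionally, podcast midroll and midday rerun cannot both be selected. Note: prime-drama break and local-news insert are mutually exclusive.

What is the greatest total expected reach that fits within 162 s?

627

Ranking by ratio (expected reach/s): evening-news bumper 5.10, prime-drama break 4.14, streaming pre-roll 3.85, cooking-show break 2.73.
The ratio ordering already packs tightly: weather segment + prime-drama break + evening-news bumper + cooking-show break, 159 s, 627.
An exhaustive check of the 1024 subsets confirms 627.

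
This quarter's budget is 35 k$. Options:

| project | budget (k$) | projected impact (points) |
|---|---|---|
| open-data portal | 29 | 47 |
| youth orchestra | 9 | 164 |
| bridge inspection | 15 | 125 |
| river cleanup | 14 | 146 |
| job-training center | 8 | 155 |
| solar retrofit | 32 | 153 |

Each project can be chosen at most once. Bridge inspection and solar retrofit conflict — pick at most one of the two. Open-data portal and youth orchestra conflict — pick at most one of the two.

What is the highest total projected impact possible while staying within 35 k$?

By projected impact per k$: job-training center 19.38, youth orchestra 18.22, river cleanup 10.43, bridge inspection 8.33 lead.
Taking youth orchestra + river cleanup + job-training center: 31 k$ used, 465 in projected impact.

465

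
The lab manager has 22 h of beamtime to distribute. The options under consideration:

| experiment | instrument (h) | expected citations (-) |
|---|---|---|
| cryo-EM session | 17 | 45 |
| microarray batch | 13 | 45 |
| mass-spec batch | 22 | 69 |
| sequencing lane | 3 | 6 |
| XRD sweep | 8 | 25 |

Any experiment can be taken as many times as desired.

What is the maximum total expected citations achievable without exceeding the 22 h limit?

Microarray batch + XRD sweep uses 21 of the 22 h and totals 70.
That's the maximum — no swap from here does better than 70.

70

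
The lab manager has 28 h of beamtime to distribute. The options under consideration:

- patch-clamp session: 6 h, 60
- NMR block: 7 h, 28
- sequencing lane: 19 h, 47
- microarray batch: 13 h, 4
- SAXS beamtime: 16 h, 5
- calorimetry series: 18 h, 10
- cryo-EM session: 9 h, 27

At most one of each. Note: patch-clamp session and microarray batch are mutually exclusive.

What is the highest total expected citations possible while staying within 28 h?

115

Taking patch-clamp session + NMR block + cryo-EM session: 22 h used, 115 in expected citations.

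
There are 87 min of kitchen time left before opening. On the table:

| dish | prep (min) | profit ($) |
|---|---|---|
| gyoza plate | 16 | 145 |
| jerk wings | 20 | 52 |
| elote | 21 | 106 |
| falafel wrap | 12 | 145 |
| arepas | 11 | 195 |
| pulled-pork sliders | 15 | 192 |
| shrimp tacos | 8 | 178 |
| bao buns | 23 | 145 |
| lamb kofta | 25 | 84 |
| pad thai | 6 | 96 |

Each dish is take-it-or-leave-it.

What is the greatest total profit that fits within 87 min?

Density check — shrimp tacos 22.25, arepas 17.73, pad thai 16.00 are the best per min.
A density-first pass picks gyoza plate + falafel wrap + arepas + pulled-pork sliders + shrimp tacos + pad thai — 951 at 68 min.
Replace pad thai with bao buns: the trade gains 49 net, giving 1000 at 85 min.

1000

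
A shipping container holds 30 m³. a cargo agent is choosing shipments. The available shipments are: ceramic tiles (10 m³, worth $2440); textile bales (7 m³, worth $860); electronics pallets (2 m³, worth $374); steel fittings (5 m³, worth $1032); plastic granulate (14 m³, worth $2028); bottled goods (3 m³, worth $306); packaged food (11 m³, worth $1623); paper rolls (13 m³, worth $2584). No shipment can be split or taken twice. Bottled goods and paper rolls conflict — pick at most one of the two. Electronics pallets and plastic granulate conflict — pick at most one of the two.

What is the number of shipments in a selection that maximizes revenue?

4

Optimal total is 6430.
For example ceramic tiles + electronics pallets + steel fittings + paper rolls achieves it, using 30 m³.
Any selection reaching 6430 contains exactly 4 shipments.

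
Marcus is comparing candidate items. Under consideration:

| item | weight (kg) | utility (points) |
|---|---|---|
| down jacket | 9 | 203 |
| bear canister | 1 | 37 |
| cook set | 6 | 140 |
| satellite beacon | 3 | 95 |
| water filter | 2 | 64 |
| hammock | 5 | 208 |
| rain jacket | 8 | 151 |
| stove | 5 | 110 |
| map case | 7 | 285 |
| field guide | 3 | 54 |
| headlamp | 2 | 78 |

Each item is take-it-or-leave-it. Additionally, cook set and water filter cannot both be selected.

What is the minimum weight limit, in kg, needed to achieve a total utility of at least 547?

14

Need the lightest bundle worth ≥ 547.
water filter + hammock + map case: 557 utility at 14 kg.
Below 14 kg the best achievable stays under 547.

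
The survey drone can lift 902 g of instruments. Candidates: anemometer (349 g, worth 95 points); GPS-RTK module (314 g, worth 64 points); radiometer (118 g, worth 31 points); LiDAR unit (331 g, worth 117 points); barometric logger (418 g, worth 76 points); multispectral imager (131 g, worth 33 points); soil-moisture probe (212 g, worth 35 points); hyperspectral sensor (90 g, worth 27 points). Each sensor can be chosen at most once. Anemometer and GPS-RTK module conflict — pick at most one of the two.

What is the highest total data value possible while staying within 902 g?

272

Ranking by ratio (data value/g): LiDAR unit 0.35, hyperspectral sensor 0.30, anemometer 0.27.
A density-first pass picks anemometer + radiometer + LiDAR unit + hyperspectral sensor — 270 at 888 g.
Replace radiometer with multispectral imager: the trade gains 2 net, giving 272 at 901 g.
Nothing else feasible within 902 g beats 272.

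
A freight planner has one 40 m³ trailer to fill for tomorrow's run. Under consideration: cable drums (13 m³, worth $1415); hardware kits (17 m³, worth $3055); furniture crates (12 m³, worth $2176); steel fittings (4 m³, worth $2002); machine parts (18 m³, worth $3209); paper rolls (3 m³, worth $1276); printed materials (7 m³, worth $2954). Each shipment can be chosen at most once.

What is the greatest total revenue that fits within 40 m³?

10187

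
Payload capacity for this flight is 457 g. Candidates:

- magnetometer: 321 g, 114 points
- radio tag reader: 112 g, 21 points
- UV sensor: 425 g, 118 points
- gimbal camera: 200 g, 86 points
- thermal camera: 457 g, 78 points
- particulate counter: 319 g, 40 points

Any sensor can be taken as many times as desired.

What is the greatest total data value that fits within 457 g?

172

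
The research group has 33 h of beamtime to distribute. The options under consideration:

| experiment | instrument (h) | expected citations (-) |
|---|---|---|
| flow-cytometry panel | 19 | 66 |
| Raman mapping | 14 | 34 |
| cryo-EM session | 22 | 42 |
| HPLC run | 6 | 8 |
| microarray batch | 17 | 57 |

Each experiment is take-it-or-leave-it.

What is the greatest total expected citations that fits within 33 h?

100

By expected citations per h: flow-cytometry panel 3.47, microarray batch 3.35, Raman mapping 2.43, cryo-EM session 1.91 lead.
The ratio ordering already packs tightly: flow-cytometry panel + Raman mapping, 33 h, 100.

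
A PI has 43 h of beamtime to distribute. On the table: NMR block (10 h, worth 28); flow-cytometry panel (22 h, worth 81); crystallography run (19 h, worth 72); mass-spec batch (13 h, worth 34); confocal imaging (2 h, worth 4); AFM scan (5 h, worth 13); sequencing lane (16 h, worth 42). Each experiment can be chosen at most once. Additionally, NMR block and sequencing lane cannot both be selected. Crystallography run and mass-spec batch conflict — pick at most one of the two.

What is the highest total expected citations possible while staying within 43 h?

157

Flow-cytometry panel + crystallography run + confocal imaging uses 43 of the 43 h and totals 157.
No other feasible combination exceeds 157.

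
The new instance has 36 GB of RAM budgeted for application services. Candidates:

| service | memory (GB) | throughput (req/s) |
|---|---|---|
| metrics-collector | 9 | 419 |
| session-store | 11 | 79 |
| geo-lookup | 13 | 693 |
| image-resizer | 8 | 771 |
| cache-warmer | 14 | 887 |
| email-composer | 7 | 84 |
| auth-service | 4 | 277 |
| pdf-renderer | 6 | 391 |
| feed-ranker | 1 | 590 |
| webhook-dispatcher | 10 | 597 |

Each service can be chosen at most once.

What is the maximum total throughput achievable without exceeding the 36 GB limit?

Density check — feed-ranker 590.00, image-resizer 96.38, auth-service 69.25 are the best per GB.
Greedy by ratio would take image-resizer + cache-warmer + auth-service + pdf-renderer + feed-ranker: 33 GB used, total 2916.
The 6 GB tied up in pdf-renderer is better spent on metrics-collector — total rises to 2944 (36 GB).

2944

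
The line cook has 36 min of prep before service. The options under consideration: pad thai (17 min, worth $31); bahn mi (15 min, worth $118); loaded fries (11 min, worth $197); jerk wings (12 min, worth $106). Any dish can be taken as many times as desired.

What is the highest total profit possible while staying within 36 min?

591

Best packing: 3×loaded fries — 33 min, 591 total.
No other feasible combination exceeds 591.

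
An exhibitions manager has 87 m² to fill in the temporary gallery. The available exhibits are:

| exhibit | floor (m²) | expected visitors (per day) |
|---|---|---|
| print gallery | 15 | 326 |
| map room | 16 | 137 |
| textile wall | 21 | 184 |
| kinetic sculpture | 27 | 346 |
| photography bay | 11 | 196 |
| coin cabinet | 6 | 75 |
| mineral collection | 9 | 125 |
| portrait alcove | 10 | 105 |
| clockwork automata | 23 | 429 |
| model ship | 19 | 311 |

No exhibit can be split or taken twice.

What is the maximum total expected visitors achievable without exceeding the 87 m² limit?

Taking the top-ratio exhibits first gives print gallery + photography bay + coin cabinet + mineral collection + clockwork automata + model ship for 1462 (83 m²).
Replace coin cabinet with portrait alcove: the trade gains 30 net, giving 1492 at 87 m².
Every other selection either busts 87 m² or fails to beat 1492.

1492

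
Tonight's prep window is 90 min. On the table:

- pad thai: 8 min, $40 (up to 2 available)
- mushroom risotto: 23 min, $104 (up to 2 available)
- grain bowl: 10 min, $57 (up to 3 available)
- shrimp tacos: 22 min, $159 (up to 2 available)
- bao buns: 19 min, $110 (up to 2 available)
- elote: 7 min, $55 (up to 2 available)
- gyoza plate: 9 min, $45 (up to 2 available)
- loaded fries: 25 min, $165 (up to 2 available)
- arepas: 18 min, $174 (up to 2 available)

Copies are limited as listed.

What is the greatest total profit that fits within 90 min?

Density check — arepas 9.67, elote 7.86, shrimp tacos 7.23, loaded fries 6.60 are the best per min.
Greedy by ratio would take pad thai + grain bowl + shrimp tacos + 2×elote + 2×arepas: 90 min used, total 714.
Replace pad thai and grain bowl and elote with loaded fries: the trade gains 13 net, giving 727 at 90 min.
That's the maximum — no swap from here does better than 727.

727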